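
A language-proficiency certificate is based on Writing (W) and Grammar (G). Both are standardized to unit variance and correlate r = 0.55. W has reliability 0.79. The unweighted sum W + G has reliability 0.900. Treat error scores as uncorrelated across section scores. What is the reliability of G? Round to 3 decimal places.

0.900

Var(W+G) = 2 + 2·0.55 = 3.100.
True-score variance = ρ_W + ρ_G + 2·0.55, so 0.900 = (0.79 + ρ_G + 1.10) / 3.100.
ρ_G = 0.900·3.100 − 0.79 − 1.10 = 0.900.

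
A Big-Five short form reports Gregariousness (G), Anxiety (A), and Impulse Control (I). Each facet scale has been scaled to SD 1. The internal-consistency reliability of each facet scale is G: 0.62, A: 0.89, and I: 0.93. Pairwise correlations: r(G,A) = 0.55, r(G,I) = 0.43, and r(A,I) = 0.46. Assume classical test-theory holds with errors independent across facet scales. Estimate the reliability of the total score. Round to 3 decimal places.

Var(G+A+I) = 3 + 2·[0.55 + 0.43 + 0.46] = 3 + 2.88 = 5.88.
Because errors are independent across components, Cov(Tᵢ,Tⱼ) = Cov(Xᵢ,Xⱼ); the off-diagonal part of the true-score variance is the same as above.
True-score variance = [0.62 + 0.89 + 0.93] + 2.88 = 2.44 + 2.88 = 5.32.
Reliability = 5.32 / 5.88 = 0.905.

0.905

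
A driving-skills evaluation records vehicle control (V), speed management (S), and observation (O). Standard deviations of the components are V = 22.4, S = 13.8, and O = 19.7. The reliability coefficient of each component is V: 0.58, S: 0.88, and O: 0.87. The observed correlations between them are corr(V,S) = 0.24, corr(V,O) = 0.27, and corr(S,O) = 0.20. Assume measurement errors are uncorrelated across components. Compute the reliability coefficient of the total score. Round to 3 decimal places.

0.820

Var(V+S+O) = 22.4² + 13.8² + 19.7² + 2·[22.4·13.8·0.24 + 22.4·19.7·0.27 + 13.8·19.7·0.20] = 1080.29 + 495.413 = 1575.7.
Because errors are independent across components, Cov(Tᵢ,Tⱼ) = Cov(Xᵢ,Xⱼ); the off-diagonal part of the true-score variance is the same as above.
True-score variance = [22.4²·0.58 + 13.8²·0.88 + 19.7²·0.87] + 495.413 = 796.246 + 495.413 = 1291.66.
Reliability = 1291.66 / 1575.7 = 0.820.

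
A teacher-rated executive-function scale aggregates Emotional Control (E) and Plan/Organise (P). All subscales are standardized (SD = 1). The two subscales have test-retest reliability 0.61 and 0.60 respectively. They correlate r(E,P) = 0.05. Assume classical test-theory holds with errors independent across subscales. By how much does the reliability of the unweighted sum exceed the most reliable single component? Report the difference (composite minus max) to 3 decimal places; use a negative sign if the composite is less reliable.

Var(sum) = 2 + 0.1 = 2.1; true-score variance = 1.21 + 0.1 = 1.31; composite reliability = 0.6238.
Max component reliability = 0.6100.
Difference = 0.6238 − 0.6100 = 0.014.

0.014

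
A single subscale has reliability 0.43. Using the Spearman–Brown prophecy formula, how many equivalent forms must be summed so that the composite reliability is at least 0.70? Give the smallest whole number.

4

k ≥ ρ*(1−ρ₁)/(ρ₁(1−ρ*)) = 0.70·0.57 / (0.43·0.30) = 3.093.
Smallest integer k = 4.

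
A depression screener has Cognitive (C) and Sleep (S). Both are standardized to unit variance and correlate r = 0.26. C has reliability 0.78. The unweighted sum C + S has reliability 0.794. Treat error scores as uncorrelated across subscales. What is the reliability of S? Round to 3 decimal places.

Var(C+S) = 2 + 2·0.26 = 2.520.
True-score variance = ρ_C + ρ_S + 2·0.26, so 0.794 = (0.78 + ρ_S + 0.52) / 2.520.
ρ_S = 0.794·2.520 − 0.78 − 0.52 = 0.701.

0.701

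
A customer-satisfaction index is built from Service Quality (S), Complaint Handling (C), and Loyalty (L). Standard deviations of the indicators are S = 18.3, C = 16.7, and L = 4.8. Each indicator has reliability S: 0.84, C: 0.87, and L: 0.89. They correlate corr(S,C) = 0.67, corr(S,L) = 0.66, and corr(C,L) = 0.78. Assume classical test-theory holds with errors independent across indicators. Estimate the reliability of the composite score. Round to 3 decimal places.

0.928

Var(S+C+L) = 18.3² + 16.7² + 4.8² + 2·[18.3·16.7·0.67 + 18.3·4.8·0.66 + 16.7·4.8·0.78] = 636.82 + 650.516 = 1287.34.
Under uncorrelated errors the observed covariances equal the true-score covariances, so only the own-variance terms attenuate.
True-score variance = [18.3²·0.84 + 16.7²·0.87 + 4.8²·0.89] + 650.516 = 544.447 + 650.516 = 1194.96.
Reliability = 1194.96 / 1287.34 = 0.928.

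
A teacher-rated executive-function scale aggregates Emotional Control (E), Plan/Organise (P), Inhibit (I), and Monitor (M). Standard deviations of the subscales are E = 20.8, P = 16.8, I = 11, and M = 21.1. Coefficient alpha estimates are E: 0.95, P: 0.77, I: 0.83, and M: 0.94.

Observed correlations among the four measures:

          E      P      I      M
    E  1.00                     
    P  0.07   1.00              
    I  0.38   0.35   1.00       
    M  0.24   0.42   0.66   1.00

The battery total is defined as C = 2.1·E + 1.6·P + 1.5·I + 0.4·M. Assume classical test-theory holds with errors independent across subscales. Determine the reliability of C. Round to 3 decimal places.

Var(C) = 2.1²·20.8² + 1.6²·16.8² + 1.5²·11² + 0.4²·21.1² + 2·[3.36·20.8·16.8·0.07 + 3.15·20.8·11·0.38 + 0.84·20.8·21.1·0.24 + 2.4·16.8·11·0.35 + 0.64·16.8·21.1·0.42 + 0.6·11·21.1·0.66] = 2973.96 + 1573.94 = 4547.9.
With uncorrelated errors the cross-covariances are all true-score covariance, so they carry over unchanged; only the diagonal terms shrink to ρᵢσᵢ².
True-score variance = [2.1²·20.8²·0.95 + 1.6²·16.8²·0.77 + 1.5²·11²·0.83 + 0.4²·21.1²·0.94] + 1573.94 = 2661.82 + 1573.94 = 4235.76.
Reliability = 4235.76 / 4547.9 = 0.931.

0.931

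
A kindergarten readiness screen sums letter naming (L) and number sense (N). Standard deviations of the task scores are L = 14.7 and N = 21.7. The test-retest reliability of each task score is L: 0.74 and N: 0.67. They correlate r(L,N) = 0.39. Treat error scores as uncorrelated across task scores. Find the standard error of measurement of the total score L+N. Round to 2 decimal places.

Var(total) = 686.98 + 248.812 = 935.792.
True-score variance = 475.403 + 248.812 = 724.215, so reliability = 0.7739.
Error variance = 935.792 − 724.215 = 211.577; SEM = √211.577 = 14.55.

14.55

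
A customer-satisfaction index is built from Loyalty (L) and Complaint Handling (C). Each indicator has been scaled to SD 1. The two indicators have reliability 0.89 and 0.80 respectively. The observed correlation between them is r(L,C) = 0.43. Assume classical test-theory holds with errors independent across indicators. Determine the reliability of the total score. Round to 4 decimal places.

0.8916

Var(L+C) = 2 + 2·[0.43] = 2 + 0.86 = 2.86.
Because errors are independent across components, Cov(Tᵢ,Tⱼ) = Cov(Xᵢ,Xⱼ); the off-diagonal part of the true-score variance is the same as above.
True-score variance = [0.89 + 0.80] + 0.86 = 1.69 + 0.86 = 2.55.
Reliability = 2.55 / 2.86 = 0.8916.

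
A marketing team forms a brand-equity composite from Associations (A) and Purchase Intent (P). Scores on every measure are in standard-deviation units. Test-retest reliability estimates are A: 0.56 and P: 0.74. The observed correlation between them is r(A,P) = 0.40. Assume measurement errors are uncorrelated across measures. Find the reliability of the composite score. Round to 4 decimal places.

Var(A+P) = 2 + 2·[0.40] = 2 + 0.8 = 2.8.
Because errors are independent across components, Cov(Tᵢ,Tⱼ) = Cov(Xᵢ,Xⱼ); the off-diagonal part of the true-score variance is the same as above.
True-score variance = [0.56 + 0.74] + 0.8 = 1.3 + 0.8 = 2.1.
Reliability = 2.1 / 2.8 = 0.7500.

0.7500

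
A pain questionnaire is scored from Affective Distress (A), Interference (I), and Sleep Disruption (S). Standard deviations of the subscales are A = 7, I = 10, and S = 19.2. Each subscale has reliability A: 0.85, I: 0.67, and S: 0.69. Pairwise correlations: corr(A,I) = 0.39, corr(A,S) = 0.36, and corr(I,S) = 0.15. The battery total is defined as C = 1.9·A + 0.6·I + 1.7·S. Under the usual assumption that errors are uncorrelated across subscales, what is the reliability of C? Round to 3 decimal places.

Var(C) = 1.9²·7² + 0.6²·10² + 1.7²·19.2² + 2·[1.14·7·10·0.39 + 3.23·7·19.2·0.36 + 1.02·10·19.2·0.15] = 1278.26 + 433.557 = 1711.82.
Because errors are independent across components, Cov(Tᵢ,Tⱼ) = Cov(Xᵢ,Xⱼ); the off-diagonal part of the true-score variance is the same as above.
True-score variance = [1.9²·7²·0.85 + 0.6²·10²·0.67 + 1.7²·19.2²·0.69] + 433.557 = 909.582 + 433.557 = 1343.14.
Reliability = 1343.14 / 1711.82 = 0.785.

0.785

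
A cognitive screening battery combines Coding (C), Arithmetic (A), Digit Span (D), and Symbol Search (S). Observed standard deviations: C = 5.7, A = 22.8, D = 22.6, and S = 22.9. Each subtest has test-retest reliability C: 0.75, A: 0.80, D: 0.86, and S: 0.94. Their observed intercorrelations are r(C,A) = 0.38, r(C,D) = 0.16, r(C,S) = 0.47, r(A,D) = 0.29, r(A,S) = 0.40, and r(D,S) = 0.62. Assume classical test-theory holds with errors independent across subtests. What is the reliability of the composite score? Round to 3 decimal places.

0.933

Var(C+A+D+S) = 5.7² + 22.8² + 22.6² + 22.9² + 2·[5.7·22.8·0.38 + 5.7·22.6·0.16 + 5.7·22.9·0.47 + 22.8·22.6·0.29 + 22.8·22.9·0.40 + 22.6·22.9·0.62] = 1587.5 + 1621 = 3208.5.
Under uncorrelated errors the observed covariances equal the true-score covariances, so only the own-variance terms attenuate.
True-score variance = [5.7²·0.75 + 22.8²·0.80 + 22.6²·0.86 + 22.9²·0.94] + 1621 = 1372.44 + 1621 = 2993.44.
Reliability = 2993.44 / 3208.5 = 0.933.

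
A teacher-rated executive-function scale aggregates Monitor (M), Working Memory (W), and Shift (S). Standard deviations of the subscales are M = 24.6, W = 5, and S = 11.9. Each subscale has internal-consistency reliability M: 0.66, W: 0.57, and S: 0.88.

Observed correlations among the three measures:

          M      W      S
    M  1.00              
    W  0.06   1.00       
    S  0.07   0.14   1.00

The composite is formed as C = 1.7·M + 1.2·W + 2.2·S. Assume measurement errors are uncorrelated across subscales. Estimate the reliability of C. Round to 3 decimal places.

Var(C) = 1.7²·24.6² + 1.2²·5² + 2.2²·11.9² + 2·[2.04·24.6·5·0.06 + 3.74·24.6·11.9·0.07 + 2.64·5·11.9·0.14] = 2470.3 + 227.371 = 2697.68.
Because errors are independent across components, Cov(Tᵢ,Tⱼ) = Cov(Xᵢ,Xⱼ); the off-diagonal part of the true-score variance is the same as above.
True-score variance = [1.7²·24.6²·0.66 + 1.2²·5²·0.57 + 2.2²·11.9²·0.88] + 227.371 = 1777.95 + 227.371 = 2005.32.
Reliability = 2005.32 / 2697.68 = 0.743.

0.743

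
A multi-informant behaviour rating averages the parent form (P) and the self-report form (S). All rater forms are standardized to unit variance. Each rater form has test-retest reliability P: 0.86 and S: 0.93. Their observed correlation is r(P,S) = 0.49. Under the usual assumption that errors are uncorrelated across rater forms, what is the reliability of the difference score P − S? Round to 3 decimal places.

Var(P−S) = 1 + 1 − 2·0.49 = 2 − 0.98 = 1.02.
With uncorrelated errors the cross-covariances are all true-score covariance, so they carry over unchanged; only the diagonal terms shrink to ρᵢσᵢ².
True-score variance = [0.86 + 0.93] − 0.98 = 1.79 − 0.98 = 0.81.
Reliability = 0.81 / 1.02 = 0.794.

0.794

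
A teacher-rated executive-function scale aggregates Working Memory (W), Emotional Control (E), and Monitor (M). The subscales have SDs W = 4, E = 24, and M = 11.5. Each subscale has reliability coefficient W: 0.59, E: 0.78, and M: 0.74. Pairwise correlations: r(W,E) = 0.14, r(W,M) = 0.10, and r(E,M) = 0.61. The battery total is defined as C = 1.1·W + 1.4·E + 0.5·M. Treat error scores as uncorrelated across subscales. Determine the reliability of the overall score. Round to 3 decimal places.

0.819

Var(C) = 1.1²·4² + 1.4²·24² + 0.5²·11.5² + 2·[1.54·4·24·0.14 + 0.55·4·11.5·0.10 + 0.7·24·11.5·0.61] = 1181.38 + 282.159 = 1463.54.
Because errors are independent across components, Cov(Tᵢ,Tⱼ) = Cov(Xᵢ,Xⱼ); the off-diagonal part of the true-score variance is the same as above.
True-score variance = [1.1²·4²·0.59 + 1.4²·24²·0.78 + 0.5²·11.5²·0.74] + 282.159 = 916.477 + 282.159 = 1198.64.
Reliability = 1198.64 / 1463.54 = 0.819.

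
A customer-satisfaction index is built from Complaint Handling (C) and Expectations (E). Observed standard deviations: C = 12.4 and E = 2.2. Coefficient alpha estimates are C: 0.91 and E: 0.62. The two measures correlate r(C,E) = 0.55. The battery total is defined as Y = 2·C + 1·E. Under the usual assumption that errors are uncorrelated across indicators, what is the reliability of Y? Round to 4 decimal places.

Var(Y) = 2²·12.4² + 2.2² + 2·[2·12.4·2.2·0.55] = 619.88 + 60.016 = 679.896.
Under uncorrelated errors the observed covariances equal the true-score covariances, so only the own-variance terms attenuate.
True-score variance = [2²·12.4²·0.91 + 2.2²·0.62] + 60.016 = 562.687 + 60.016 = 622.703.
Reliability = 622.703 / 679.896 = 0.9159.

0.9159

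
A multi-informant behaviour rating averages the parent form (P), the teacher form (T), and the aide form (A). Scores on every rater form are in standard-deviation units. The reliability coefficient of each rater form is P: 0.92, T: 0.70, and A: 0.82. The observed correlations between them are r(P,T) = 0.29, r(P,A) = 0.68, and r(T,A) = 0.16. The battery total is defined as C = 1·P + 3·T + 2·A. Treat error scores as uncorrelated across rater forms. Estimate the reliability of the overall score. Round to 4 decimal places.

Var(C) = 1 + 3² + 2² + 2·[3·0.29 + 2·0.68 + 6·0.16] = 14 + 6.38 = 20.38.
Under uncorrelated errors the observed covariances equal the true-score covariances, so only the own-variance terms attenuate.
True-score variance = [0.92 + 3²·0.70 + 2²·0.82] + 6.38 = 10.5 + 6.38 = 16.88.
Reliability = 16.88 / 20.38 = 0.8283.

0.8283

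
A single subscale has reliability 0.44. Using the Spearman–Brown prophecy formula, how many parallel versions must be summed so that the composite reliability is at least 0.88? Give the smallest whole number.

10

k ≥ ρ*(1−ρ₁)/(ρ₁(1−ρ*)) = 0.88·0.56 / (0.44·0.12) = 9.333.
Smallest integer k = 10.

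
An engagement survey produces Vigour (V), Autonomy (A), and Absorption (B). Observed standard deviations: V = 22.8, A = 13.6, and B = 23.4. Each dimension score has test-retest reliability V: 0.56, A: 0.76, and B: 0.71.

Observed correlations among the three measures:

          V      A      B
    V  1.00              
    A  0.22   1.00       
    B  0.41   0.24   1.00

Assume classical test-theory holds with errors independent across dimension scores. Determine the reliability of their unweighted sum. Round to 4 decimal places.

Var(V+A+B) = 22.8² + 13.6² + 23.4² + 2·[22.8·13.6·0.22 + 22.8·23.4·0.41 + 13.6·23.4·0.24] = 1252.36 + 726.677 = 1979.04.
Because errors are independent across components, Cov(Tᵢ,Tⱼ) = Cov(Xᵢ,Xⱼ); the off-diagonal part of the true-score variance is the same as above.
True-score variance = [22.8²·0.56 + 13.6²·0.76 + 23.4²·0.71] + 726.677 = 820.448 + 726.677 = 1547.12.
Reliability = 1547.12 / 1979.04 = 0.7818.

0.7818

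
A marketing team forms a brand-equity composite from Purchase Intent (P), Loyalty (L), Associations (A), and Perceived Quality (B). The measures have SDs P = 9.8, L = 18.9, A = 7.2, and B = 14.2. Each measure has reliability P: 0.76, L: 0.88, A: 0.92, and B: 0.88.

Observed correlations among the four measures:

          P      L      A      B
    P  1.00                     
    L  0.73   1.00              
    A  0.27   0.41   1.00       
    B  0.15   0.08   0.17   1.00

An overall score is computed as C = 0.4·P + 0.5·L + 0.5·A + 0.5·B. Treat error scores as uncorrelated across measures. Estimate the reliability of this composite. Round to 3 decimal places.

0.925

Var(C) = 0.4²·9.8² + 0.5²·18.9² + 0.5²·7.2² + 0.5²·14.2² + 2·[0.2·9.8·18.9·0.73 + 0.2·9.8·7.2·0.27 + 0.2·9.8·14.2·0.15 + 0.25·18.9·7.2·0.41 + 0.25·18.9·14.2·0.08 + 0.25·7.2·14.2·0.17] = 168.039 + 117.376 = 285.415.
Because errors are independent across components, Cov(Tᵢ,Tⱼ) = Cov(Xᵢ,Xⱼ); the off-diagonal part of the true-score variance is the same as above.
True-score variance = [0.4²·9.8²·0.76 + 0.5²·18.9²·0.88 + 0.5²·7.2²·0.92 + 0.5²·14.2²·0.88] + 117.376 = 146.549 + 117.376 = 263.925.
Reliability = 263.925 / 285.415 = 0.925.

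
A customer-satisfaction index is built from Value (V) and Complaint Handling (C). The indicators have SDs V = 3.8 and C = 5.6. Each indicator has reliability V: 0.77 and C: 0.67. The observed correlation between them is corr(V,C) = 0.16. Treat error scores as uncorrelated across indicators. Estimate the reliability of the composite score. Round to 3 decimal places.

Var(V+C) = 3.8² + 5.6² + 2·[3.8·5.6·0.16] = 45.8 + 6.8096 = 52.6096.
Under uncorrelated errors the observed covariances equal the true-score covariances, so only the own-variance terms attenuate.
True-score variance = [3.8²·0.77 + 5.6²·0.67] + 6.8096 = 32.13 + 6.8096 = 38.9396.
Reliability = 38.9396 / 52.6096 = 0.740.

0.740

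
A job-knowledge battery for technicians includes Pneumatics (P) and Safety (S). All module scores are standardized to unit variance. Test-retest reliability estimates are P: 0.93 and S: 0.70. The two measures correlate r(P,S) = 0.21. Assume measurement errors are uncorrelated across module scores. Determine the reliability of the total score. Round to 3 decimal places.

0.847

Var(P+S) = 2 + 2·[0.21] = 2 + 0.42 = 2.42.
Under uncorrelated errors the observed covariances equal the true-score covariances, so only the own-variance terms attenuate.
True-score variance = [0.93 + 0.70] + 0.42 = 1.63 + 0.42 = 2.05.
Reliability = 2.05 / 2.42 = 0.847.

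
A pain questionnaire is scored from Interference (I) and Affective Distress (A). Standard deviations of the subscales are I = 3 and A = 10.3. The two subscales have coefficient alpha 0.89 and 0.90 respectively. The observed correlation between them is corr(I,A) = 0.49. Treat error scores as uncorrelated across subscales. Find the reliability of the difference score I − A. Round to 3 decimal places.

Var(I−A) = 3² + 10.3² − 2·3·10.3·0.49 = 115.09 − 30.282 = 84.808.
Because errors are independent across components, Cov(Tᵢ,Tⱼ) = Cov(Xᵢ,Xⱼ); the off-diagonal part of the true-score variance is the same as above.
True-score variance = [3²·0.89 + 10.3²·0.90] − 30.282 = 103.491 − 30.282 = 73.209.
Reliability = 73.209 / 84.808 = 0.863.

0.863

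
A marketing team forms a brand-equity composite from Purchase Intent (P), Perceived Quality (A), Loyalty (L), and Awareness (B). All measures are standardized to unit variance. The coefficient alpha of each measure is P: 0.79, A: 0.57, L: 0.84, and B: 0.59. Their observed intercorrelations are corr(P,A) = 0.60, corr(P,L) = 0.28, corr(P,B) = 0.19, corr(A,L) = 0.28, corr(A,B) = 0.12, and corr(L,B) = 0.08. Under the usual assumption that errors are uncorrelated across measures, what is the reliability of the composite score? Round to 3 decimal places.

Var(P+A+L+B) = 4 + 2·[0.60 + 0.28 + 0.19 + 0.28 + 0.12 + 0.08] = 4 + 3.1 = 7.1.
With uncorrelated errors the cross-covariances are all true-score covariance, so they carry over unchanged; only the diagonal terms shrink to ρᵢσᵢ².
True-score variance = [0.79 + 0.57 + 0.84 + 0.59] + 3.1 = 2.79 + 3.1 = 5.89.
Reliability = 5.89 / 7.1 = 0.830.

0.830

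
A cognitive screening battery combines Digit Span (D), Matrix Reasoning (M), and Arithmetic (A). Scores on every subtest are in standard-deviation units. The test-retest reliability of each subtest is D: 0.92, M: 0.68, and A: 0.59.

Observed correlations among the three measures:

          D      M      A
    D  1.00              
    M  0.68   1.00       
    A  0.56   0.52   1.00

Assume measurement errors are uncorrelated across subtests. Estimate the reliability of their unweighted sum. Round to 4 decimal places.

Var(D+M+A) = 3 + 2·[0.68 + 0.56 + 0.52] = 3 + 3.52 = 6.52.
Under uncorrelated errors the observed covariances equal the true-score covariances, so only the own-variance terms attenuate.
True-score variance = [0.92 + 0.68 + 0.59] + 3.52 = 2.19 + 3.52 = 5.71.
Reliability = 5.71 / 6.52 = 0.8758.

0.8758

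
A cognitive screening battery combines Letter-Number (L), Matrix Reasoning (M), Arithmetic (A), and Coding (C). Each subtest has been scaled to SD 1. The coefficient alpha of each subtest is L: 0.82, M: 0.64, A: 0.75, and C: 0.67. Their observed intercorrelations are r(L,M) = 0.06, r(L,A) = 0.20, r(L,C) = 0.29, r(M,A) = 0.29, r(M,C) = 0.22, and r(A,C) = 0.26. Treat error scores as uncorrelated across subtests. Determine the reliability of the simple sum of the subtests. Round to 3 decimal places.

Var(L+M+A+C) = 4 + 2·[0.06 + 0.20 + 0.29 + 0.29 + 0.22 + 0.26] = 4 + 2.64 = 6.64.
Because errors are independent across components, Cov(Tᵢ,Tⱼ) = Cov(Xᵢ,Xⱼ); the off-diagonal part of the true-score variance is the same as above.
True-score variance = [0.82 + 0.64 + 0.75 + 0.67] + 2.64 = 2.88 + 2.64 = 5.52.
Reliability = 5.52 / 6.64 = 0.831.

0.831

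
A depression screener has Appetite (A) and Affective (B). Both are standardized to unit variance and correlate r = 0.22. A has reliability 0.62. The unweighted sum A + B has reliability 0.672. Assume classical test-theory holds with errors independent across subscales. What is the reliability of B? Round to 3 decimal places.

0.580

Var(A+B) = 2 + 2·0.22 = 2.440.
True-score variance = ρ_A + ρ_B + 2·0.22, so 0.672 = (0.62 + ρ_B + 0.44) / 2.440.
ρ_B = 0.672·2.440 − 0.62 − 0.44 = 0.580.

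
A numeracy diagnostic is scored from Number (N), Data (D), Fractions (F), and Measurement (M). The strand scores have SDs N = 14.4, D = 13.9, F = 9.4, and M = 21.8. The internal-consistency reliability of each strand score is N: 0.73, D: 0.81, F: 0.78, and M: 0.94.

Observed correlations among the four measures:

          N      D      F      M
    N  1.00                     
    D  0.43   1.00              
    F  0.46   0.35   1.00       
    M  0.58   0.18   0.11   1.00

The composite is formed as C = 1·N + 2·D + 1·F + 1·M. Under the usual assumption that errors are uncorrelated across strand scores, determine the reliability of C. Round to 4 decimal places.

0.9112

Var(C) = 14.4² + 2²·13.9² + 9.4² + 21.8² + 2·[2·14.4·13.9·0.43 + 14.4·9.4·0.46 + 14.4·21.8·0.58 + 2·13.9·9.4·0.35 + 2·13.9·21.8·0.18 + 9.4·21.8·0.11] = 1543.8 + 1279.13 = 2822.93.
With uncorrelated errors the cross-covariances are all true-score covariance, so they carry over unchanged; only the diagonal terms shrink to ρᵢσᵢ².
True-score variance = [14.4²·0.73 + 2²·13.9²·0.81 + 9.4²·0.78 + 21.8²·0.94] + 1279.13 = 1293.02 + 1279.13 = 2572.15.
Reliability = 2572.15 / 2822.93 = 0.9112.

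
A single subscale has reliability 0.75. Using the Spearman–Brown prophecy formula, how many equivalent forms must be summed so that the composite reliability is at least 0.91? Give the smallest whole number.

4

k ≥ ρ*(1−ρ₁)/(ρ₁(1−ρ*)) = 0.91·0.25 / (0.75·0.09) = 3.370.
Smallest integer k = 4.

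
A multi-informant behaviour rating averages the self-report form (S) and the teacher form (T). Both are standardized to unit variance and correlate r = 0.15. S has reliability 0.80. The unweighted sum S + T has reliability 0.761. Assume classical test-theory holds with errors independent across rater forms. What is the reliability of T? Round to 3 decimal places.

Var(S+T) = 2 + 2·0.15 = 2.300.
True-score variance = ρ_S + ρ_T + 2·0.15, so 0.761 = (0.80 + ρ_T + 0.30) / 2.300.
ρ_T = 0.761·2.300 − 0.80 − 0.30 = 0.650.

0.650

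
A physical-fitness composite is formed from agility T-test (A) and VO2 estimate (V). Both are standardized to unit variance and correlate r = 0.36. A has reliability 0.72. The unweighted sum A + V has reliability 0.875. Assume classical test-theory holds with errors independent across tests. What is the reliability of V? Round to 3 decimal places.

Var(A+V) = 2 + 2·0.36 = 2.720.
True-score variance = ρ_A + ρ_V + 2·0.36, so 0.875 = (0.72 + ρ_V + 0.72) / 2.720.
ρ_V = 0.875·2.720 − 0.72 − 0.72 = 0.940.

0.940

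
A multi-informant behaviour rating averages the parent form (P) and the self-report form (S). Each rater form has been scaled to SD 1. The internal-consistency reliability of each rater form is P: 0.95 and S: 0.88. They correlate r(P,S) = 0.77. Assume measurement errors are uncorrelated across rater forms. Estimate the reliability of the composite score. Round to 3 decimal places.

0.952

Var(P+S) = 2 + 2·[0.77] = 2 + 1.54 = 3.54.
With uncorrelated errors the cross-covariances are all true-score covariance, so they carry over unchanged; only the diagonal terms shrink to ρᵢσᵢ².
True-score variance = [0.95 + 0.88] + 1.54 = 1.83 + 1.54 = 3.37.
Reliability = 3.37 / 3.54 = 0.952.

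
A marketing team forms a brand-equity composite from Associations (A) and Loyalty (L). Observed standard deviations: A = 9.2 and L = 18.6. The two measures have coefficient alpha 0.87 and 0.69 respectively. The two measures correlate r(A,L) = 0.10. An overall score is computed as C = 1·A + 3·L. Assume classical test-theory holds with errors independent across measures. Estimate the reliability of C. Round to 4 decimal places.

Var(C) = 9.2² + 3²·18.6² + 2·[3·9.2·18.6·0.10] = 3198.28 + 102.672 = 3300.95.
Under uncorrelated errors the observed covariances equal the true-score covariances, so only the own-variance terms attenuate.
True-score variance = [9.2²·0.87 + 3²·18.6²·0.69] + 102.672 = 2222.05 + 102.672 = 2324.72.
Reliability = 2324.72 / 3300.95 = 0.7043.

0.7043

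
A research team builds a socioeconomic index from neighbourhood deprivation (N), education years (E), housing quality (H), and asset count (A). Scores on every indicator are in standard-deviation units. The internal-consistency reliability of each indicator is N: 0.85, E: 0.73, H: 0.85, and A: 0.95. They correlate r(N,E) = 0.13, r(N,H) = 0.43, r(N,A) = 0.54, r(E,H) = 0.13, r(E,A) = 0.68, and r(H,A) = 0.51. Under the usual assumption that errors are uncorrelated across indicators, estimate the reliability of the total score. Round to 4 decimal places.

Var(N+E+H+A) = 4 + 2·[0.13 + 0.43 + 0.54 + 0.13 + 0.68 + 0.51] = 4 + 4.84 = 8.84.
With uncorrelated errors the cross-covariances are all true-score covariance, so they carry over unchanged; only the diagonal terms shrink to ρᵢσᵢ².
True-score variance = [0.85 + 0.73 + 0.85 + 0.95] + 4.84 = 3.38 + 4.84 = 8.22.
Reliability = 8.22 / 8.84 = 0.9299.

0.9299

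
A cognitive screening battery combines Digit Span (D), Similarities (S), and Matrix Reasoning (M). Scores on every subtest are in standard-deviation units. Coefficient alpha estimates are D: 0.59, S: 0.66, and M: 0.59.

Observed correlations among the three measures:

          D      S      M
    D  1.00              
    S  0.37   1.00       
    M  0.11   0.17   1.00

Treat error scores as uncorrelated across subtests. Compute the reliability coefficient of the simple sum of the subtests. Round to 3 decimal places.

0.730

Var(D+S+M) = 3 + 2·[0.37 + 0.11 + 0.17] = 3 + 1.3 = 4.3.
With uncorrelated errors the cross-covariances are all true-score covariance, so they carry over unchanged; only the diagonal terms shrink to ρᵢσᵢ².
True-score variance = [0.59 + 0.66 + 0.59] + 1.3 = 1.84 + 1.3 = 3.14.
Reliability = 3.14 / 4.3 = 0.730.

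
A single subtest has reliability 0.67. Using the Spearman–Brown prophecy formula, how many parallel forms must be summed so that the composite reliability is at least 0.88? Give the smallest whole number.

4

k ≥ ρ*(1−ρ₁)/(ρ₁(1−ρ*)) = 0.88·0.33 / (0.67·0.12) = 3.612.
Smallest integer k = 4.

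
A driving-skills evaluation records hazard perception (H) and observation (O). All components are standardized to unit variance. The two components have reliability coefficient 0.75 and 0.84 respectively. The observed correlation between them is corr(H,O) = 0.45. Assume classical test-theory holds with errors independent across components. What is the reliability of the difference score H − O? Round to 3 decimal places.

Var(H−O) = 1 + 1 − 2·0.45 = 2 − 0.9 = 1.1.
With uncorrelated errors the cross-covariances are all true-score covariance, so they carry over unchanged; only the diagonal terms shrink to ρᵢσᵢ².
True-score variance = [0.75 + 0.84] − 0.9 = 1.59 − 0.9 = 0.69.
Reliability = 0.69 / 1.1 = 0.627.

0.627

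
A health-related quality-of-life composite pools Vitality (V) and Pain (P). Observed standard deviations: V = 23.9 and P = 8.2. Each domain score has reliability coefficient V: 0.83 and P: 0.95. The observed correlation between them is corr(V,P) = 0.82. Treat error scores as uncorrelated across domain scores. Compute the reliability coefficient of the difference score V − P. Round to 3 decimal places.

Var(V−P) = 23.9² + 8.2² − 2·23.9·8.2·0.82 = 638.45 − 321.407 = 317.043.
Because errors are independent across components, Cov(Tᵢ,Tⱼ) = Cov(Xᵢ,Xⱼ); the off-diagonal part of the true-score variance is the same as above.
True-score variance = [23.9²·0.83 + 8.2²·0.95] − 321.407 = 537.982 − 321.407 = 216.575.
Reliability = 216.575 / 317.043 = 0.683.

0.683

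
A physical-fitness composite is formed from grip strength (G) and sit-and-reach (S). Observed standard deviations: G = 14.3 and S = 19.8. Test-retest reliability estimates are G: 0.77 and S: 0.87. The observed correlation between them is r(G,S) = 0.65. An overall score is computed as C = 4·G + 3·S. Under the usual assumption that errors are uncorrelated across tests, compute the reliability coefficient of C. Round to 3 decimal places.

0.892

Var(C) = 4²·14.3² + 3²·19.8² + 2·[12·14.3·19.8·0.65] = 6800.2 + 4416.98 = 11217.2.
Under uncorrelated errors the observed covariances equal the true-score covariances, so only the own-variance terms attenuate.
True-score variance = [4²·14.3²·0.77 + 3²·19.8²·0.87] + 4416.98 = 5588.99 + 4416.98 = 10006.
Reliability = 10006 / 11217.2 = 0.892.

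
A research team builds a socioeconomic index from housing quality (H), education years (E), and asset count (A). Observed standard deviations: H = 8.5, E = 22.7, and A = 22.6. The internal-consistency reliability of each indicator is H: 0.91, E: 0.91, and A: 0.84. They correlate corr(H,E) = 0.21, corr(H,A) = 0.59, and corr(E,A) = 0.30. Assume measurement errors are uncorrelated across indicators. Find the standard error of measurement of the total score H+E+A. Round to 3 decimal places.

11.602

Var(total) = 1098.3 + 615.529 = 1713.83.
True-score variance = 963.7 + 615.529 = 1579.23, so reliability = 0.9215.
Error variance = 1713.83 − 1579.23 = 134.6; SEM = √134.6 = 11.602.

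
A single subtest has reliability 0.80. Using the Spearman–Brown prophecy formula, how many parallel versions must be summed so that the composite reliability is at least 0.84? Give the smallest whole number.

k ≥ ρ*(1−ρ₁)/(ρ₁(1−ρ*)) = 0.84·0.20 / (0.80·0.16) = 1.312.
Smallest integer k = 2.

2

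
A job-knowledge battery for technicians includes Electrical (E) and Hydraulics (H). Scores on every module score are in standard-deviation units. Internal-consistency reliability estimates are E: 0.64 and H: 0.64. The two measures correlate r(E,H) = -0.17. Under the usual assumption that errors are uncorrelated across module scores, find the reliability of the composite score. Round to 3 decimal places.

0.566

Var(E+H) = 2 + 2·[(-0.17)] = 2 − 0.34 = 1.66.
With uncorrelated errors the cross-covariances are all true-score covariance, so they carry over unchanged; only the diagonal terms shrink to ρᵢσᵢ².
True-score variance = [0.64 + 0.64] − 0.34 = 1.28 − 0.34 = 0.94.
Reliability = 0.94 / 1.66 = 0.566.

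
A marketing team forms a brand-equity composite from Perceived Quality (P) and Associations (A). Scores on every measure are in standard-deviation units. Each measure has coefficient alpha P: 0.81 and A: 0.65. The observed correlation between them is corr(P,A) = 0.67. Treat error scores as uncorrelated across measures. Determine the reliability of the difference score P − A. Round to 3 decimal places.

Var(P−A) = 1 + 1 − 2·0.67 = 2 − 1.34 = 0.66.
Because errors are independent across components, Cov(Tᵢ,Tⱼ) = Cov(Xᵢ,Xⱼ); the off-diagonal part of the true-score variance is the same as above.
True-score variance = [0.81 + 0.65] − 1.34 = 1.46 − 1.34 = 0.12.
Reliability = 0.12 / 0.66 = 0.182.

0.182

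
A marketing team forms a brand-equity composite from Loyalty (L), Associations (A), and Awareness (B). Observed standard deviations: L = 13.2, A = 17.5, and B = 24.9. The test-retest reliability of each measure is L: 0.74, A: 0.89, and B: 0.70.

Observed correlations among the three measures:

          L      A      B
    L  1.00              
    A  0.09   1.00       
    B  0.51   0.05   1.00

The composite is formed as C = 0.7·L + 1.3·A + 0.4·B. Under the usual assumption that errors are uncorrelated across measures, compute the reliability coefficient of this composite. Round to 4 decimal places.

0.8729

Var(C) = 0.7²·13.2² + 1.3²·17.5² + 0.4²·24.9² + 2·[0.91·13.2·17.5·0.09 + 0.28·13.2·24.9·0.51 + 0.52·17.5·24.9·0.05] = 702.142 + 154.368 = 856.51.
Because errors are independent across components, Cov(Tᵢ,Tⱼ) = Cov(Xᵢ,Xⱼ); the off-diagonal part of the true-score variance is the same as above.
True-score variance = [0.7²·13.2²·0.74 + 1.3²·17.5²·0.89 + 0.4²·24.9²·0.70] + 154.368 = 593.251 + 154.368 = 747.619.
Reliability = 747.619 / 856.51 = 0.8729.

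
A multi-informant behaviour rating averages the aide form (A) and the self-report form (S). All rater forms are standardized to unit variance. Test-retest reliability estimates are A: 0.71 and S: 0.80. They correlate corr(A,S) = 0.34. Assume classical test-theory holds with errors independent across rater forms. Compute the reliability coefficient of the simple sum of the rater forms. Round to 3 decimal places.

Var(A+S) = 2 + 2·[0.34] = 2 + 0.68 = 2.68.
Under uncorrelated errors the observed covariances equal the true-score covariances, so only the own-variance terms attenuate.
True-score variance = [0.71 + 0.80] + 0.68 = 1.51 + 0.68 = 2.19.
Reliability = 2.19 / 2.68 = 0.817.

0.817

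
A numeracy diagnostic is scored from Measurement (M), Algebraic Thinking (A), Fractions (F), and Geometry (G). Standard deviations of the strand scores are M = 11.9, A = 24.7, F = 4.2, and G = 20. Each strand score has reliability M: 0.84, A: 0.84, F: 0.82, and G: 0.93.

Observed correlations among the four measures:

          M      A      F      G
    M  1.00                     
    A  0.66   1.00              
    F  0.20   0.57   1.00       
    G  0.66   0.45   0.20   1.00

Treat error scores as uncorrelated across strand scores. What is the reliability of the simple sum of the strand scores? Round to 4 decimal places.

Var(M+A+F+G) = 11.9² + 24.7² + 4.2² + 20² + 2·[11.9·24.7·0.66 + 11.9·4.2·0.20 + 11.9·20·0.66 + 24.7·4.2·0.57 + 24.7·20·0.45 + 4.2·20·0.20] = 1169.34 + 1318.6 = 2487.94.
With uncorrelated errors the cross-covariances are all true-score covariance, so they carry over unchanged; only the diagonal terms shrink to ρᵢσᵢ².
True-score variance = [11.9²·0.84 + 24.7²·0.84 + 4.2²·0.82 + 20²·0.93] + 1318.6 = 1017.89 + 1318.6 = 2336.5.
Reliability = 2336.5 / 2487.94 = 0.9391.

0.9391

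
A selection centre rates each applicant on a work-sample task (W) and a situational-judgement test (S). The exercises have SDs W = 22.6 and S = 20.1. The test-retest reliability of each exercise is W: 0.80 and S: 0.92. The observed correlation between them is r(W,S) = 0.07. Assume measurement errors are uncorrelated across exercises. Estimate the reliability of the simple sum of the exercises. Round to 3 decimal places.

0.863

Var(W+S) = 22.6² + 20.1² + 2·[22.6·20.1·0.07] = 914.77 + 63.5964 = 978.366.
Because errors are independent across components, Cov(Tᵢ,Tⱼ) = Cov(Xᵢ,Xⱼ); the off-diagonal part of the true-score variance is the same as above.
True-score variance = [22.6²·0.80 + 20.1²·0.92] + 63.5964 = 780.297 + 63.5964 = 843.894.
Reliability = 843.894 / 978.366 = 0.863.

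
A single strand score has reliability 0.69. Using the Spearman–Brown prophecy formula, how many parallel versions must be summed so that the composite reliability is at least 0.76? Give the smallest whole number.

2

k ≥ ρ*(1−ρ₁)/(ρ₁(1−ρ*)) = 0.76·0.31 / (0.69·0.24) = 1.423.
Smallest integer k = 2.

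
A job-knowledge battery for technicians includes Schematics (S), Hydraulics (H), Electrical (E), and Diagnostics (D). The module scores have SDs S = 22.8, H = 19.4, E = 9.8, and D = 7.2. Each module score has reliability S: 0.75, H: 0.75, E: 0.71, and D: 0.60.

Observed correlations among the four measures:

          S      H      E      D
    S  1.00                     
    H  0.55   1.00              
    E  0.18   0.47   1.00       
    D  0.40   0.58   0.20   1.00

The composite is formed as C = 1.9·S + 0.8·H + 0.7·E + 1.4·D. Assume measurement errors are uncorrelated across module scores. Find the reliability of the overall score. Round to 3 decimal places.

Var(C) = 1.9²·22.8² + 0.8²·19.4² + 0.7²·9.8² + 1.4²·7.2² + 2·[1.52·22.8·19.4·0.55 + 1.33·22.8·9.8·0.18 + 2.66·22.8·7.2·0.40 + 0.56·19.4·9.8·0.47 + 1.12·19.4·7.2·0.58 + 0.98·9.8·7.2·0.20] = 2266.16 + 1505.09 = 3771.24.
Under uncorrelated errors the observed covariances equal the true-score covariances, so only the own-variance terms attenuate.
True-score variance = [1.9²·22.8²·0.75 + 0.8²·19.4²·0.75 + 0.7²·9.8²·0.71 + 1.4²·7.2²·0.60] + 1505.09 = 1682.5 + 1505.09 = 3187.58.
Reliability = 3187.58 / 3771.24 = 0.845.

0.845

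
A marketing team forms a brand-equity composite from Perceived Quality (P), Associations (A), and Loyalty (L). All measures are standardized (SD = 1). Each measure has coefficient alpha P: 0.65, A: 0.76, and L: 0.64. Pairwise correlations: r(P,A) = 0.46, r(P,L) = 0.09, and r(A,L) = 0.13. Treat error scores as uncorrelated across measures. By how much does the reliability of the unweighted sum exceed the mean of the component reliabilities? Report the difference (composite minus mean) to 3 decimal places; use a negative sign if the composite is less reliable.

Var(sum) = 3 + 1.36 = 4.36; true-score variance = 2.05 + 1.36 = 3.41; composite reliability = 0.7821.
Mean component reliability = 0.6833.
Difference = 0.7821 − 0.6833 = 0.099.

0.099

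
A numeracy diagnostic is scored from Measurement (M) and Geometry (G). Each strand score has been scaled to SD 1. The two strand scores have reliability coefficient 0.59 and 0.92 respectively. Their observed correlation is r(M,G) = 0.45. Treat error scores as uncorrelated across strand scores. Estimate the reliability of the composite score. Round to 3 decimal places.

0.831

Var(M+G) = 2 + 2·[0.45] = 2 + 0.9 = 2.9.
Under uncorrelated errors the observed covariances equal the true-score covariances, so only the own-variance terms attenuate.
True-score variance = [0.59 + 0.92] + 0.9 = 1.51 + 0.9 = 2.41.
Reliability = 2.41 / 2.9 = 0.831.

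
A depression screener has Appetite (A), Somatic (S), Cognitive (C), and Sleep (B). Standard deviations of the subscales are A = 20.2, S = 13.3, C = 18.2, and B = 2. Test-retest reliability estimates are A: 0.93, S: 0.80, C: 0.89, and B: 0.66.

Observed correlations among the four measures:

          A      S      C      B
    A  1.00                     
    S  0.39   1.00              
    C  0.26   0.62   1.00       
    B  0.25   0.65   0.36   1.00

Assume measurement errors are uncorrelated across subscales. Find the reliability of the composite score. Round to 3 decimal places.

Var(A+S+C+B) = 20.2² + 13.3² + 18.2² + 2² + 2·[20.2·13.3·0.39 + 20.2·18.2·0.26 + 20.2·2·0.25 + 13.3·18.2·0.62 + 13.3·2·0.65 + 18.2·2·0.36] = 920.17 + 781.87 = 1702.04.
Because errors are independent across components, Cov(Tᵢ,Tⱼ) = Cov(Xᵢ,Xⱼ); the off-diagonal part of the true-score variance is the same as above.
True-score variance = [20.2²·0.93 + 13.3²·0.80 + 18.2²·0.89 + 2²·0.66] + 781.87 = 818.433 + 781.87 = 1600.3.
Reliability = 1600.3 / 1702.04 = 0.940.

0.940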